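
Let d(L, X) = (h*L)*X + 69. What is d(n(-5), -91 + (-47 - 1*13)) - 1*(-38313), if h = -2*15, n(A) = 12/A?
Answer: 27510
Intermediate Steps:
h = -30
d(L, X) = 69 - 30*L*X (d(L, X) = (-30*L)*X + 69 = -30*L*X + 69 = 69 - 30*L*X)
d(n(-5), -91 + (-47 - 1*13)) - 1*(-38313) = (69 - 30*12/(-5)*(-91 + (-47 - 1*13))) - 1*(-38313) = (69 - 30*12*(-⅕)*(-91 + (-47 - 13))) + 38313 = (69 - 30*(-12/5)*(-91 - 60)) + 38313 = (69 - 30*(-12/5)*(-151)) + 38313 = (69 - 10872) + 38313 = -10803 + 38313 = 27510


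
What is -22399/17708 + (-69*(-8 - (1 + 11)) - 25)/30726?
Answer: -332118667/272048004 ≈ -1.2208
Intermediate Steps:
-22399/17708 + (-69*(-8 - (1 + 11)) - 25)/30726 = -22399*1/17708 + (-69*(-8 - 1*12) - 25)*(1/30726) = -22399/17708 + (-69*(-8 - 12) - 25)*(1/30726) = -22399/17708 + (-69*(-20) - 25)*(1/30726) = -22399/17708 + (1380 - 25)*(1/30726) = -22399/17708 + 1355*(1/30726) = -22399/17708 + 1355/30726 = -332118667/272048004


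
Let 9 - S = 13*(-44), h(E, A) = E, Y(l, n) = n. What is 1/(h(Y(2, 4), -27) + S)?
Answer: 1/585 ≈ 0.0017094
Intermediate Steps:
S = 581 (S = 9 - 13*(-44) = 9 - 1*(-572) = 9 + 572 = 581)
1/(h(Y(2, 4), -27) + S) = 1/(4 + 581) = 1/585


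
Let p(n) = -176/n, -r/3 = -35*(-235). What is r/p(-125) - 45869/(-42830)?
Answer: -66047854153/3769040 ≈ -17524.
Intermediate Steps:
r = -24675 (r = -(-105)*(-235) = -3*8225 = -24675)
r/p(-125) - 45869/(-42830) = -24675/((-176/(-125))) - 45869/(-42830) = -24675/((-176*(-1/125))) - 45869*(-1/42830) = -24675/176/125 + 45869/42830 = -24675*125/176 + 45869/42830 = -3084375/176 + 45869/42830 = -66047854153/3769040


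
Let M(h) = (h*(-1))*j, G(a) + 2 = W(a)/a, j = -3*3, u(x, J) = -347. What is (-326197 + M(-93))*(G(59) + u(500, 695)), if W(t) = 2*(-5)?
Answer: 6737227434/59 ≈ 1.1419e+8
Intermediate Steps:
j = -9
W(t) = -10
G(a) = -2 - 10/a
M(h) = 9*h (M(h) = (h*(-1))*(-9) = -h*(-9) = 9*h)
(-326197 + M(-93))*(G(59) + u(500, 695)) = (-326197 + 9*(-93))*((-2 - 10/59) - 347) = (-326197 - 837)*((-2 - 10*1/59) - 347) = -327034*((-2 - 10/59) - 347) = -327034*(-128/59 - 347) = -327034*(-20601/59) = 6737227434/59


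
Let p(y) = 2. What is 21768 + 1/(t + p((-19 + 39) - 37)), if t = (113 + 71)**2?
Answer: 737020945/33858 ≈ 21768.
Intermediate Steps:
t = 33856 (t = 184**2 = 33856)
21768 + 1/(t + p((-19 + 39) - 37)) = 21768 + 1/(33856 + 2) = 21768 + 1/33858 = 737020945/33858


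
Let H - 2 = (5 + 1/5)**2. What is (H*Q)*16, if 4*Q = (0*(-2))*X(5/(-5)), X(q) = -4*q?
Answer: 0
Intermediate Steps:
Q = 0 (Q = ((0*(-2))*(-20/(-5)))/4 = (0*(-20*(-1)/5))/4 = (0*(-4*(-1)))/4 = (0*4)/4 = (1/4)*0 = 0)
H = 726/25 (H = 2 + (5 + 1/5)**2 = 2 + (26/5)**2 = 2 + 676/25 = 726/25 ≈ 29.040)
(H*Q)*16 = ((726/25)*0)*16 = 0*16 = 0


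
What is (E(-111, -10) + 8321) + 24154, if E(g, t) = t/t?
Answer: 32476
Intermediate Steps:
E(g, t) = 1
(E(-111, -10) + 8321) + 24154 = (1 + 8321) + 24154 = 8322 + 24154 = 32476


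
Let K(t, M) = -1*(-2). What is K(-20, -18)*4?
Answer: 8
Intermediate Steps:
K(t, M) = 2
K(-20, -18)*4 = 2*4 = 8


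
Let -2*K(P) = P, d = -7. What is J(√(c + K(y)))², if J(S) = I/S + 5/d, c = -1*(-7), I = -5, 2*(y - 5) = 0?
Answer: 2675/441 + 50*√2/21 ≈ 9.4329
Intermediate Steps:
y = 5 (y = 5 + (½)*0 = 5 + 0 = 5)
K(P) = -P/2
c = 7
J(S) = -5/7 - 5/S (J(S) = -5/S + 5/(-7) = -5/S + 5*(-⅐) = -5/S - 5/7 = -5/7 - 5/S)
J(√(c + K(y)))² = (-5/7 - 5/√(7 - ½*5))² = (-5/7 - 5/√(7 - 5/2))² = (-5/7 - 5*√2/3)²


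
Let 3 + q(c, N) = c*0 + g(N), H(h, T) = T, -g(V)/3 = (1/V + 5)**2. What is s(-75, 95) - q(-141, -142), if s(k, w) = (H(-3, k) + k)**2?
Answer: 455258535/20164 ≈ 22578.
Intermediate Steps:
g(V) = -3*(5 + 1/V)**2 (g(V) = -3*(1/V + 5)**2 = -3*(5 + 1/V)**2)
q(c, N) = -3 - 3*(1 + 5*N)**2/N**2 (q(c, N) = -3 + (c*0 - 3*(1 + 5*N)**2/N**2) = -3 + (0 - 3*(1 + 5*N)**2/N**2) = -3 - 3*(1 + 5*N)**2/N**2)
s(k, w) = 4*k**2 (s(k, w) = (k + k)**2 = (2*k)**2 = 4*k**2)
s(-75, 95) - q(-141, -142) = 4*(-75)**2 - (-78 - 30/(-142) - 3/(-142)**2) = 4*5625 - (-78 - 30*(-1/142) - 3*1/20164) = 22500 - (-78 + 15/71 - 3/20164) = 22500 - 1*(-1568535/20164) = 22500 + 1568535/20164 = 455258535/20164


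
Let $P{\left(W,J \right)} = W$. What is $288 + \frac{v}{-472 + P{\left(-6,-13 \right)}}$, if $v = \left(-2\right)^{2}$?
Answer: $\frac{68830}{239} \approx 287.99$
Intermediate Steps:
$v = 4$
$288 + \frac{v}{-472 + P{\left(-6,-13 \right)}} = 288 + \frac{1}{-472 - 6} \cdot 4 = 288 + \frac{1}{-478} \cdot 4 = 288 - \frac{2}{239} = \frac{68830}{239}$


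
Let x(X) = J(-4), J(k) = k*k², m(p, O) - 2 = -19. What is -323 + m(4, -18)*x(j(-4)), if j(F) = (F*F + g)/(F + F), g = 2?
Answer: 765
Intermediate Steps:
m(p, O) = -17 (m(p, O) = 2 - 19 = -17)
j(F) = (2 + F²)/(2*F) (j(F) = (F*F + 2)/(F + F) = (F² + 2)/((2*F)) = (2 + F²)*(1/(2*F)) = (2 + F²)/(2*F))
J(k) = k³
x(X) = -64 (x(X) = (-4)³ = -64)
-323 + m(4, -18)*x(j(-4)) = -323 - 17*(-64) = -323 + 1088 = 765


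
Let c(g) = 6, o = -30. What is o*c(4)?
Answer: -180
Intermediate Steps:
o*c(4) = -30*6 = -180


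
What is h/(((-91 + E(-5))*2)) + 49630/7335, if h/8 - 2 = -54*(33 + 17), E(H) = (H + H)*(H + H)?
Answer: -1749170/1467 ≈ -1192.3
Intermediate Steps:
E(H) = 4*H² (E(H) = (2*H)*(2*H) = 4*H²)
h = -21584 (h = 16 + 8*(-54*(33 + 17)) = 16 + 8*(-54*50) = 16 + 8*(-2700) = 16 - 21600 = -21584)
h/(((-91 + E(-5))*2)) + 49630/7335 = -21584*1/(2*(-91 + 4*(-5)²)) + 49630/7335 = -21584*1/(2*(-91 + 4*25)) + 49630*(1/7335) = -21584*1/(2*(-91 + 100)) + 9926/1467 = -21584/(9*2) + 9926/1467 = -21584/18 + 9926/1467 = -21584*1/18 + 9926/1467 = -10792/9 + 9926/1467 = -1749170/1467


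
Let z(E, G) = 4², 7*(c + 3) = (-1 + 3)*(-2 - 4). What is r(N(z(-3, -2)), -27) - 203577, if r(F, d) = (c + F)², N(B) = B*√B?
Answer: -9803048/49 ≈ -2.0006e+5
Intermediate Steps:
c = -33/7 (c = -3 + ((-1 + 3)*(-2 - 4))/7 = -3 + (2*(-6))/7 = -3 + (⅐)*(-12) = -3 - 12/7 = -33/7 ≈ -4.7143)
z(E, G) = 16
N(B) = B^(3/2)
r(F, d) = (-33/7 + F)²
r(N(z(-3, -2)), -27) - 203577 = (-33 + 7*16^(3/2))²/49 - 203577 = (-33 + 7*64)²/49 - 203577 = (-33 + 448)²/49 - 203577 = (1/49)*415² - 203577 = (1/49)*172225 - 203577 = 172225/49 - 203577 = -9803048/49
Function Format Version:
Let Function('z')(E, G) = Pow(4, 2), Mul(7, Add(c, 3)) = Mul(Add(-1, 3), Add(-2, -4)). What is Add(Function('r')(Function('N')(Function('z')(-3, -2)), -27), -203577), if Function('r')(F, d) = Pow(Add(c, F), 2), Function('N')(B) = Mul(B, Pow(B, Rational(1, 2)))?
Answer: Rational(-9803048, 49) ≈ -2.0006e+5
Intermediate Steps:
c = Rational(-33, 7) (c = Add(-3, Mul(Rational(1, 7), Mul(Add(-1, 3), Add(-2, -4)))) = Add(-3, Mul(Rational(1, 7), Mul(2, -6))) = Add(-3, Mul(Rational(1, 7), -12)) = Add(-3, Rational(-12, 7)) = Rational(-33, 7) ≈ -4.7143)
Function('z')(E, G) = 16
Function('N')(B) = Pow(B, Rational(3, 2))
Function('r')(F, d) = Pow(Add(Rational(-33, 7), F), 2)
Add(Function('r')(Function('N')(Function('z')(-3, -2)), -27), -203577) = Add(Mul(Rational(1, 49), Pow(Add(-33, Mul(7, Pow(16, Rational(3, 2)))), 2)), -203577) = Add(Mul(Rational(1, 49), Pow(Add(-33, Mul(7, 64)), 2)), -203577) = Add(Mul(Rational(1, 49), Pow(Add(-33, 448), 2)), -203577) = Add(Mul(Rational(1, 49), Pow(415, 2)), -203577) = Add(Mul(Rational(1, 49), 172225), -203577) = Add(Rational(172225, 49), -203577) = Rational(-9803048, 49)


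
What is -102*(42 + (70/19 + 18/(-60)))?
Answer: -439773/95 ≈ -4629.2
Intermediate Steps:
-102*(42 + (70/19 + 18/(-60))) = -102*(42 + (70*(1/19) + 18*(-1/60))) = -102*(42 + (70/19 - 3/10)) = -102*(42 + 643/190) = -102*8623/190 = -439773/95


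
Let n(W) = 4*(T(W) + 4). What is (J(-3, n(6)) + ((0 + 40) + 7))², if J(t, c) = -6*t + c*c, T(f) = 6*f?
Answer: 658692225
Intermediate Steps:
n(W) = 16 + 24*W (n(W) = 4*(6*W + 4) = 4*(4 + 6*W) = 16 + 24*W)
J(t, c) = c² - 6*t (J(t, c) = -6*t + c² = c² - 6*t)
(J(-3, n(6)) + ((0 + 40) + 7))² = (((16 + 24*6)² - 6*(-3)) + ((0 + 40) + 7))² = (((16 + 144)² + 18) + (40 + 7))² = ((160² + 18) + 47)² = ((25600 + 18) + 47)² = (25618 + 47)² = 25665² = 658692225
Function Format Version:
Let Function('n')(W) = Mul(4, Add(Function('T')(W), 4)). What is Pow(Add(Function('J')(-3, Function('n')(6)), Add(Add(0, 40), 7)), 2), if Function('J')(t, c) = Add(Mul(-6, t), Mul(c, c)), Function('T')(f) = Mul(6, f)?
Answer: 658692225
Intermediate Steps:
Function('n')(W) = Add(16, Mul(24, W)) (Function('n')(W) = Mul(4, Add(Mul(6, W), 4)) = Mul(4, Add(4, Mul(6, W))) = Add(16, Mul(24, W)))
Function('J')(t, c) = Add(Pow(c, 2), Mul(-6, t)) (Function('J')(t, c) = Add(Mul(-6, t), Pow(c, 2)) = Add(Pow(c, 2), Mul(-6, t)))
Pow(Add(Function('J')(-3, Function('n')(6)), Add(Add(0, 40), 7)), 2) = Pow(Add(Add(Pow(Add(16, Mul(24, 6)), 2), Mul(-6, -3)), Add(Add(0, 40), 7)), 2) = Pow(Add(Add(Pow(Add(16, 144), 2), 18), Add(40, 7)), 2) = Pow(Add(Add(Pow(160, 2), 18), 47), 2) = Pow(Add(Add(25600, 18), 47), 2) = Pow(Add(25618, 47), 2) = Pow(25665, 2) = 658692225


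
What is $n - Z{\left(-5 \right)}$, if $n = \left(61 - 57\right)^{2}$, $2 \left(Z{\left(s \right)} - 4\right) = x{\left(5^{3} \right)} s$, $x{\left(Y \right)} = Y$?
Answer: $\frac{649}{2} \approx 324.5$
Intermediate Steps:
$Z{\left(s \right)} = 4 + \frac{125 s}{2}$ ($Z{\left(s \right)} = 4 + \frac{5^{3} s}{2} = 4 + \frac{125 s}{2}$)
$n = 16$ ($n = 4^{2} = 16$)
$n - Z{\left(-5 \right)} = 16 - \left(4 + \frac{125}{2} \left(-5\right)\right) = 16 - \left(4 - \frac{625}{2}\right) = 16 - - \frac{617}{2} = 16 + \frac{617}{2} = \frac{649}{2}$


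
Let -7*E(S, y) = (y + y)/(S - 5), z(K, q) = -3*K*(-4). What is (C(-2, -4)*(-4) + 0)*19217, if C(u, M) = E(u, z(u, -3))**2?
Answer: -177103872/2401 ≈ -73763.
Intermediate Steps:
z(K, q) = 12*K
E(S, y) = -2*y/(7*(-5 + S)) (E(S, y) = -(y + y)/(7*(S - 5)) = -2*y/(7*(-5 + S)))
C(u, M) = 576*u**2/(-35 + 7*u)**2 (C(u, M) = (-2*12*u/(-35 + 7*u))**2 = (-24*u/(-35 + 7*u))**2 = 576*u**2/(-35 + 7*u)**2)
(C(-2, -4)*(-4) + 0)*19217 = (((576/49)*(-2)**2/(-5 - 2)**2)*(-4) + 0)*19217 = (((576/49)*4/(-7)**2)*(-4) + 0)*19217 = (((576/49)*4*(1/49))*(-4) + 0)*19217 = ((2304/2401)*(-4) + 0)*19217 = (-9216/2401 + 0)*19217 = -9216/2401*19217 = -177103872/2401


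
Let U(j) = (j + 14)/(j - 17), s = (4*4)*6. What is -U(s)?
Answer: -110/79 ≈ -1.3924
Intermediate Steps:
s = 96 (s = 16*6 = 96)
U(j) = (14 + j)/(-17 + j)
-U(s) = -(14 + 96)/(-17 + 96) = -110/79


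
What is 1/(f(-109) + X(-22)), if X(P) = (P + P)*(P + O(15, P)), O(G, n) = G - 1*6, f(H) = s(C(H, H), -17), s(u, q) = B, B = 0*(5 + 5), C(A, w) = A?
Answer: 1/572 ≈ 0.0017483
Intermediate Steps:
B = 0 (B = 0*10 = 0)
s(u, q) = 0
f(H) = 0
O(G, n) = -6 + G (O(G, n) = G - 6 = -6 + G)
X(P) = 2*P*(9 + P) (X(P) = (P + P)*(P + (-6 + 15)) = (2*P)*(P + 9) = (2*P)*(9 + P) = 2*P*(9 + P))
1/(f(-109) + X(-22)) = 1/(0 + 2*(-22)*(9 - 22)) = 1/(0 + 2*(-22)*(-13)) = 1/(0 + 572) = 1/572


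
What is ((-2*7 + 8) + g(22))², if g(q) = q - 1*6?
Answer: 100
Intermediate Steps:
g(q) = -6 + q (g(q) = q - 6 = -6 + q)
((-2*7 + 8) + g(22))² = ((-2*7 + 8) + (-6 + 22))² = ((-14 + 8) + 16)² = (-6 + 16)² = 10² = 100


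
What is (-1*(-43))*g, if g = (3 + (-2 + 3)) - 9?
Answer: -215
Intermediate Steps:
g = -5 (g = (3 + 1) - 9 = 4 - 9 = -5)
(-1*(-43))*g = -1*(-43)*(-5) = 43*(-5) = -215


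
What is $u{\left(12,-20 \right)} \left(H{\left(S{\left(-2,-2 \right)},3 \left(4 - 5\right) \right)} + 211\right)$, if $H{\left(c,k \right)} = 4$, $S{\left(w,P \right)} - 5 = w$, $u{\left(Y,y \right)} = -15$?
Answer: $-3225$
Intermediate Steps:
$S{\left(w,P \right)} = 5 + w$
$u{\left(12,-20 \right)} \left(H{\left(S{\left(-2,-2 \right)},3 \left(4 - 5\right) \right)} + 211\right) = - 15 \left(4 + 211\right) = \left(-15\right) 215 = -3225$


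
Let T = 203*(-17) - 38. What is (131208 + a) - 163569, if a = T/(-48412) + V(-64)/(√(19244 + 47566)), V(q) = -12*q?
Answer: -1566657243/48412 + 128*√66810/11135 ≈ -32358.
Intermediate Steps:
T = -3489 (T = -3451 - 38 = -3489)
a = 3489/48412 + 128*√66810/11135 (a = -3489/(-48412) + (-12*(-64))/(√(19244 + 47566)) = -3489*(-1/48412) + 768/(√66810) = 3489/48412 + 768*(√66810/66810) = 3489/48412 + 128*√66810/11135 ≈ 3.0433)
(131208 + a) - 163569 = (131208 + (3489/48412 + 128*√66810/11135)) - 163569 = (6352045185/48412 + 128*√66810/11135) - 163569 = -1566657243/48412 + 128*√66810/11135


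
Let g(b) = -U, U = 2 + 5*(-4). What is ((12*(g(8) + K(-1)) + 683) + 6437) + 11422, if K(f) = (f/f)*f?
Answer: 18746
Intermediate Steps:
U = -18 (U = 2 - 20 = -18)
g(b) = 18 (g(b) = -1*(-18) = 18)
K(f) = f (K(f) = 1*f = f)
((12*(g(8) + K(-1)) + 683) + 6437) + 11422 = ((12*(18 - 1) + 683) + 6437) + 11422 = ((12*17 + 683) + 6437) + 11422 = ((204 + 683) + 6437) + 11422 = (887 + 6437) + 11422 = 7324 + 11422 = 18746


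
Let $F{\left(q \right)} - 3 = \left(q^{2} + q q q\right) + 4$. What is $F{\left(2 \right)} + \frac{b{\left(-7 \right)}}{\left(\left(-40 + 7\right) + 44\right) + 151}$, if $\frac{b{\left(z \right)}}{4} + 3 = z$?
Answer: $\frac{1519}{81} \approx 18.753$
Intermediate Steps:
$b{\left(z \right)} = -12 + 4 z$
$F{\left(q \right)} = 7 + q^{2} + q^{3}$ ($F{\left(q \right)} = 3 + \left(\left(q^{2} + q q q\right) + 4\right) = 3 + \left(\left(q^{2} + q^{2} q\right) + 4\right) = 3 + \left(\left(q^{2} + q^{3}\right) + 4\right) = 3 + \left(4 + q^{2} + q^{3}\right) = 7 + q^{2} + q^{3}$)
$F{\left(2 \right)} + \frac{b{\left(-7 \right)}}{\left(\left(-40 + 7\right) + 44\right) + 151} = \left(7 + 2^{2} + 2^{3}\right) + \frac{-12 + 4 \left(-7\right)}{\left(\left(-40 + 7\right) + 44\right) + 151} = \left(7 + 4 + 8\right) + \frac{-12 - 28}{\left(-33 + 44\right) + 151} = 19 - \frac{40}{11 + 151} = 19 - \frac{40}{162} = 19 - \frac{20}{81} = \frac{1519}{81}$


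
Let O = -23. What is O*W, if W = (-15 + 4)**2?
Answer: -2783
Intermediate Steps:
W = 121 (W = (-11)**2 = 121)
O*W = -23*121 = -2783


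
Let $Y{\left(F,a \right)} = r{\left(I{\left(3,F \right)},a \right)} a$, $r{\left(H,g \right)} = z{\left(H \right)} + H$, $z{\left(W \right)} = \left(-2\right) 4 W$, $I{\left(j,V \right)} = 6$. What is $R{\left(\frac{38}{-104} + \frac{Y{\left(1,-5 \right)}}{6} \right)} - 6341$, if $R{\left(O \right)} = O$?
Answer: $- \frac{327931}{52} \approx -6306.4$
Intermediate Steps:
$z{\left(W \right)} = - 8 W$
$r{\left(H,g \right)} = - 7 H$ ($r{\left(H,g \right)} = - 8 H + H = - 7 H$)
$Y{\left(F,a \right)} = - 42 a$ ($Y{\left(F,a \right)} = \left(-7\right) 6 a = - 42 a$)
$R{\left(\frac{38}{-104} + \frac{Y{\left(1,-5 \right)}}{6} \right)} - 6341 = \left(\frac{38}{-104} + \frac{\left(-42\right) \left(-5\right)}{6}\right) - 6341 = \left(38 \left(- \frac{1}{104}\right) + 210 \cdot \frac{1}{6}\right) - 6341 = \left(- \frac{19}{52} + 35\right) - 6341 = \frac{1801}{52} - 6341 = - \frac{327931}{52}$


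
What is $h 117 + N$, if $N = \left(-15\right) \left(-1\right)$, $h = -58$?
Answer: $-6771$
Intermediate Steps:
$N = 15$
$h 117 + N = \left(-58\right) 117 + 15 = -6786 + 15 = -6771$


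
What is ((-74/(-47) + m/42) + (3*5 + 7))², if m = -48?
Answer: 54464400/108241 ≈ 503.18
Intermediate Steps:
((-74/(-47) + m/42) + (3*5 + 7))² = ((-74/(-47) - 48/42) + (3*5 + 7))² = ((-74*(-1/47) - 48*1/42) + (15 + 7))² = ((74/47 - 8/7) + 22)² = (142/329 + 22)² = (7380/329)² = 54464400/108241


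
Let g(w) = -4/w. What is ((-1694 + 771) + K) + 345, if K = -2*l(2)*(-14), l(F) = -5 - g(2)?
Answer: -662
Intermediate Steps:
l(F) = -3 (l(F) = -5 - (-4)/2 = -5 - 1*(-2) = -5 + 2 = -3)
K = -84 (K = -2*(-3)*(-14) = 6*(-14) = -84)
((-1694 + 771) + K) + 345 = ((-1694 + 771) - 84) + 345 = (-923 - 84) + 345 = -1007 + 345 = -662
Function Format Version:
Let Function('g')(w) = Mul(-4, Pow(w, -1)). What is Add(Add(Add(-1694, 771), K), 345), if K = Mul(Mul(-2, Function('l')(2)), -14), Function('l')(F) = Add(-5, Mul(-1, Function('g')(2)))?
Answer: -662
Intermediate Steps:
Function('l')(F) = -3 (Function('l')(F) = Add(-5, Mul(-1, Mul(-4, Pow(2, -1)))) = Add(-5, Mul(-1, Mul(-4, Rational(1, 2)))) = Add(-5, Mul(-1, -2)) = Add(-5, 2) = -3)
K = -84 (K = Mul(Mul(-2, -3), -14) = Mul(6, -14) = -84)
Add(Add(Add(-1694, 771), K), 345) = Add(Add(Add(-1694, 771), -84), 345) = Add(Add(-923, -84), 345) = Add(-1007, 345) = -662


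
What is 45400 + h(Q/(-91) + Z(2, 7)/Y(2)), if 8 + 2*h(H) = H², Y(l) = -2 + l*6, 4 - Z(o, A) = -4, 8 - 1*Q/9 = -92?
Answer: 9406660148/207025 ≈ 45437.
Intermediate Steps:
Q = 900 (Q = 72 - 9*(-92) = 72 + 828 = 900)
Z(o, A) = 8 (Z(o, A) = 4 - 1*(-4) = 4 + 4 = 8)
Y(l) = -2 + 6*l
h(H) = -4 + H²/2
45400 + h(Q/(-91) + Z(2, 7)/Y(2)) = 45400 + (-4 + (900/(-91) + 8/(-2 + 6*2))²/2) = 45400 + (-4 + (900*(-1/91) + 8/(-2 + 12))²/2) = 45400 + (-4 + (-900/91 + 8/10)²/2) = 45400 + (-4 + (-900/91 + 8*(⅒))²/2) = 45400 + (-4 + (-900/91 + ⅘)²/2) = 45400 + (-4 + (-4136/455)²/2) = 45400 + (-4 + (½)*(17106496/207025)) = 45400 + (-4 + 8553248/207025) = 45400 + 7725148/207025 = 9406660148/207025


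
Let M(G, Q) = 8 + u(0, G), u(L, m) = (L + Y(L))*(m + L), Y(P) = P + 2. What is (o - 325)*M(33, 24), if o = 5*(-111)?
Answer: -65120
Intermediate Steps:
Y(P) = 2 + P
u(L, m) = (2 + 2*L)*(L + m) (u(L, m) = (L + (2 + L))*(m + L) = (2 + 2*L)*(L + m))
o = -555
M(G, Q) = 8 + 2*G (M(G, Q) = 8 + (2*0 + 2*G + 2*0² + 2*0*G) = 8 + (0 + 2*G + 2*0 + 0) = 8 + (0 + 2*G + 0 + 0) = 8 + 2*G)
(o - 325)*M(33, 24) = (-555 - 325)*(8 + 2*33) = -880*(8 + 66) = -880*74 = -65120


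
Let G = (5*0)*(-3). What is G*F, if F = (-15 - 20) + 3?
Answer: 0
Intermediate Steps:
F = -32 (F = -35 + 3 = -32)
G = 0 (G = 0*(-3) = 0)
G*F = 0*(-32) = 0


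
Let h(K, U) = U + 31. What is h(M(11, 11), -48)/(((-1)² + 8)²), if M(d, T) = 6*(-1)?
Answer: -17/81 ≈ -0.20988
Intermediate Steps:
M(d, T) = -6
h(K, U) = 31 + U
h(M(11, 11), -48)/(((-1)² + 8)²) = (31 - 48)/(((-1)² + 8)²) = -17/(1 + 8)² = -17/(9²) = -17/81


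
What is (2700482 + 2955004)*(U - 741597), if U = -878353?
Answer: -9161604545700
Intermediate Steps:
(2700482 + 2955004)*(U - 741597) = (2700482 + 2955004)*(-878353 - 741597) = 5655486*(-1619950) = -9161604545700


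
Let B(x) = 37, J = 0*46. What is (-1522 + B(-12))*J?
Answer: 0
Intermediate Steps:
J = 0
(-1522 + B(-12))*J = (-1522 + 37)*0 = -1485*0 = 0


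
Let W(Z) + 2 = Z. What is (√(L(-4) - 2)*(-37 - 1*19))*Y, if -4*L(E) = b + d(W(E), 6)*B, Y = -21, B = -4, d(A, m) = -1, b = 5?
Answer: 588*I*√17 ≈ 2424.4*I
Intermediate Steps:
W(Z) = -2 + Z
L(E) = -9/4 (L(E) = -(5 - 1*(-4))/4 = -(5 + 4)/4 = -¼*9 = -9/4)
(√(L(-4) - 2)*(-37 - 1*19))*Y = (√(-9/4 - 2)*(-37 - 1*19))*(-21) = (√(-17/4)*(-37 - 19))*(-21) = ((I*√17/2)*(-56))*(-21) = -28*I*√17*(-21) = 588*I*√17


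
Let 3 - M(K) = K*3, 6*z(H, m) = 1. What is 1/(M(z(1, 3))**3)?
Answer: 8/125 ≈ 0.064000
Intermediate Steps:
z(H, m) = 1/6 (z(H, m) = (1/6)*1 = 1/6)
M(K) = 3 - 3*K (M(K) = 3 - K*3 = 3 - 3*K)
1/(M(z(1, 3))**3) = 1/((3 - 3*1/6)**3) = 1/((3 - 1/2)**3) = 1/((5/2)**3) = 1/(125/8) = 8/125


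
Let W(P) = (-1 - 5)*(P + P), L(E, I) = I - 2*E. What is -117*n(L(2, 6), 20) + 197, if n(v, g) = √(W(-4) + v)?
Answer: 197 - 585*√2 ≈ -630.31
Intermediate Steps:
W(P) = -12*P
n(v, g) = √(48 + v) (n(v, g) = √(-12*(-4) + v) = √(48 + v))
-117*n(L(2, 6), 20) + 197 = -117*√(48 + (6 - 2*2)) + 197 = -117*√(48 + (6 - 4)) + 197 = -117*√(48 + 2) + 197 = -585*√2 + 197 = 197 - 585*√2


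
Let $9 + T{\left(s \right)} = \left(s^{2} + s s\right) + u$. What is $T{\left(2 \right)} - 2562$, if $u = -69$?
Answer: $-2632$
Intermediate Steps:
$T{\left(s \right)} = -78 + 2 s^{2}$ ($T{\left(s \right)} = -9 - \left(69 - s^{2} - s s\right) = -9 + \left(\left(s^{2} + s^{2}\right) - 69\right) = -9 + \left(2 s^{2} - 69\right) = -9 + \left(-69 + 2 s^{2}\right) = -78 + 2 s^{2}$)
$T{\left(2 \right)} - 2562 = \left(-78 + 2 \cdot 2^{2}\right) - 2562 = \left(-78 + 2 \cdot 4\right) - 2562 = \left(-78 + 8\right) - 2562 = -70 - 2562 = -2632$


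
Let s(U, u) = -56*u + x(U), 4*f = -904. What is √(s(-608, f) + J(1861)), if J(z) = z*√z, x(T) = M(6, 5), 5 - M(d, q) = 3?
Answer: √(12658 + 1861*√1861) ≈ 304.86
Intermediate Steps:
M(d, q) = 2 (M(d, q) = 5 - 1*3 = 5 - 3 = 2)
x(T) = 2
J(z) = z^(3/2)
f = -226 (f = (¼)*(-904) = -226)
s(U, u) = 2 - 56*u (s(U, u) = -56*u + 2 = 2 - 56*u)
√(s(-608, f) + J(1861)) = √((2 - 56*(-226)) + 1861^(3/2)) = √((2 + 12656) + 1861*√1861) = √(12658 + 1861*√1861)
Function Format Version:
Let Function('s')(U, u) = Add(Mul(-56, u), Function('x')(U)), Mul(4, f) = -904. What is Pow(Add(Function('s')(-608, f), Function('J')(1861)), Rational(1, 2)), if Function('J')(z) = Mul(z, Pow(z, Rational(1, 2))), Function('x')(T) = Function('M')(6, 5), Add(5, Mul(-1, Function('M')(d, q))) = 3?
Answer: Pow(Add(12658, Mul(1861, Pow(1861, Rational(1, 2)))), Rational(1, 2)) ≈ 304.86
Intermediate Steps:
Function('M')(d, q) = 2 (Function('M')(d, q) = Add(5, Mul(-1, 3)) = Add(5, -3) = 2)
Function('x')(T) = 2
Function('J')(z) = Pow(z, Rational(3, 2))
f = -226 (f = Mul(Rational(1, 4), -904) = -226)
Function('s')(U, u) = Add(2, Mul(-56, u)) (Function('s')(U, u) = Add(Mul(-56, u), 2) = Add(2, Mul(-56, u)))
Pow(Add(Function('s')(-608, f), Function('J')(1861)), Rational(1, 2)) = Pow(Add(Add(2, Mul(-56, -226)), Pow(1861, Rational(3, 2))), Rational(1, 2)) = Pow(Add(Add(2, 12656), Mul(1861, Pow(1861, Rational(1, 2)))), Rational(1, 2)) = Pow(Add(12658, Mul(1861, Pow(1861, Rational(1, 2)))), Rational(1, 2))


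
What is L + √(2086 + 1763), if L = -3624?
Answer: -3624 + √3849 ≈ -3562.0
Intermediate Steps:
L + √(2086 + 1763) = -3624 + √(2086 + 1763) = -3624 + √3849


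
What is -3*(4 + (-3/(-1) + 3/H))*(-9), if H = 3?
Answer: 216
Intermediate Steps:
-3*(4 + (-3/(-1) + 3/H))*(-9) = -3*(4 + (-3/(-1) + 3/3))*(-9) = -3*(4 + (-3*(-1) + 3*(⅓)))*(-9) = -3*(4 + (3 + 1))*(-9) = -3*(4 + 4)*(-9) = -3*8*(-9) = -24*(-9) = 216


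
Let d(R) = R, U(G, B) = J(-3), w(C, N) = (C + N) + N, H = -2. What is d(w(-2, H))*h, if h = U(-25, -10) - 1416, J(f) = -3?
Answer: 8514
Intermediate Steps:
w(C, N) = C + 2*N
U(G, B) = -3
h = -1419 (h = -3 - 1416 = -1419)
d(w(-2, H))*h = (-2 + 2*(-2))*(-1419) = (-2 - 4)*(-1419) = -6*(-1419) = 8514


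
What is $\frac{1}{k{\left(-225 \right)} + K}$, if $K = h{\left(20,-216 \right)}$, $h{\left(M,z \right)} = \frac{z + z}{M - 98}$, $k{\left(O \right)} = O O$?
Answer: $\frac{13}{658197} \approx 1.9751 \cdot 10^{-5}$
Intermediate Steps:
$k{\left(O \right)} = O^{2}$
$h{\left(M,z \right)} = \frac{2 z}{-98 + M}$
$K = \frac{72}{13}$ ($K = 2 \left(-216\right) \frac{1}{-98 + 20} = 2 \left(-216\right) \frac{1}{-78} = 2 \left(-216\right) \left(- \frac{1}{78}\right) = \frac{72}{13} \approx 5.5385$)
$\frac{1}{k{\left(-225 \right)} + K} = \frac{1}{\left(-225\right)^{2} + \frac{72}{13}} = \frac{1}{50625 + \frac{72}{13}} = \frac{1}{\frac{658197}{13}} = \frac{13}{658197}$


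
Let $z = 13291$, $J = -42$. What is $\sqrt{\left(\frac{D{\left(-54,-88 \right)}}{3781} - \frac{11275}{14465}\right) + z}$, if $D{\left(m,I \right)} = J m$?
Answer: $\frac{2 \sqrt{3285614821010939}}{994403} \approx 115.29$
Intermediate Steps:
$D{\left(m,I \right)} = - 42 m$
$\sqrt{\left(\frac{D{\left(-54,-88 \right)}}{3781} - \frac{11275}{14465}\right) + z} = \sqrt{\left(\frac{\left(-42\right) \left(-54\right)}{3781} - \frac{11275}{14465}\right) + 13291} = \sqrt{\left(2268 \cdot \frac{1}{3781} - \frac{205}{263}\right) + 13291} = \sqrt{\left(\frac{2268}{3781} - \frac{205}{263}\right) + 13291} = \sqrt{- \frac{178621}{994403} + 13291} = \sqrt{\frac{13216431652}{994403}} = \frac{2 \sqrt{3285614821010939}}{994403}$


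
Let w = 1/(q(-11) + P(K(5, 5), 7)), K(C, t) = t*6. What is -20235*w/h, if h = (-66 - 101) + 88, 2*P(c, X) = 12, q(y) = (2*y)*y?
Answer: 20235/19592 ≈ 1.0328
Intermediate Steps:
q(y) = 2*y²
K(C, t) = 6*t
P(c, X) = 6 (P(c, X) = (½)*12 = 6)
h = -79 (h = -167 + 88 = -79)
w = 1/248 (w = 1/(2*(-11)² + 6) = 1/(2*121 + 6) = 1/(242 + 6) = 1/248 ≈ 0.0040323)
-20235*w/h = -20235/(248*(-79)) = -20235*(-1)/(248*79) = -20235*(-1/19592) = 20235/19592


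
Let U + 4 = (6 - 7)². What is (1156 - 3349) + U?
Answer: -2196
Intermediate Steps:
U = -3 (U = -4 + (6 - 7)² = -4 + (-1)² = -4 + 1 = -3)
(1156 - 3349) + U = (1156 - 3349) - 3 = -2193 - 3 = -2196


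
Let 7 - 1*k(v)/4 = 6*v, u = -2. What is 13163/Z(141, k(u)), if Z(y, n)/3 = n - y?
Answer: -13163/195 ≈ -67.503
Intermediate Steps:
k(v) = 28 - 24*v
Z(y, n) = -3*y + 3*n (Z(y, n) = 3*(n - y) = -3*y + 3*n)
13163/Z(141, k(u)) = 13163/(-3*141 + 3*(28 - 24*(-2))) = 13163/(-423 + 3*(28 + 48)) = 13163/(-423 + 3*76) = 13163/(-423 + 228) = 13163/(-195) = 13163*(-1/195) = -13163/195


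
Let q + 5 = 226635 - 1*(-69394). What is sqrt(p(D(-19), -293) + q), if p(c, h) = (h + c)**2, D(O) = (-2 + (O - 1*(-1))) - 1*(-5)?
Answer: 6*sqrt(10858) ≈ 625.21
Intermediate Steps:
D(O) = 4 + O (D(O) = (-2 + (O + 1)) + 5 = (-2 + (1 + O)) + 5 = (-1 + O) + 5 = 4 + O)
p(c, h) = (c + h)**2
q = 296024 (q = -5 + (226635 - 1*(-69394)) = -5 + (226635 + 69394) = -5 + 296029 = 296024)
sqrt(p(D(-19), -293) + q) = sqrt(((4 - 19) - 293)**2 + 296024) = sqrt((-15 - 293)**2 + 296024) = sqrt((-308)**2 + 296024) = sqrt(94864 + 296024) = sqrt(390888) = 6*sqrt(10858)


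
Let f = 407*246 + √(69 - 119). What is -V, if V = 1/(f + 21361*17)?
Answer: I/(-463259*I + 5*√2) ≈ -2.1586e-6 + 3.2949e-11*I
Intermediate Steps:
f = 100122 + 5*I*√2 (f = 100122 + √(-50) = 100122 + 5*I*√2 ≈ 1.0012e+5 + 7.0711*I)
V = 1/(463259 + 5*I*√2) (V = 1/((100122 + 5*I*√2) + 21361*17) = 1/((100122 + 5*I*√2) + 363137) = 1/(463259 + 5*I*√2) ≈ 2.1586e-6 - 3.0e-11*I)
-V = -(463259/214608901131 - 5*I*√2/214608901131) = -463259/214608901131 + 5*I*√2/214608901131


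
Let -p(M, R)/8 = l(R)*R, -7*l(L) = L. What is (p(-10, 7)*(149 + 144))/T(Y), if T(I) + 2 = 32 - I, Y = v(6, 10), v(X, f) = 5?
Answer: 16408/25 ≈ 656.32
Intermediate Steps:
l(L) = -L/7
Y = 5
p(M, R) = 8*R²/7 (p(M, R) = -8*(-R/7)*R = -(-8)*R²/7 = 8*R²/7)
T(I) = 30 - I (T(I) = -2 + (32 - I) = 30 - I)
(p(-10, 7)*(149 + 144))/T(Y) = (((8/7)*7²)*(149 + 144))/(30 - 1*5) = (((8/7)*49)*293)/(30 - 5) = (56*293)/25 = 16408*(1/25) = 16408/25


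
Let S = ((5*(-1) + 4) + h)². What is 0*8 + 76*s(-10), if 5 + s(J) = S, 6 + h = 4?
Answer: 304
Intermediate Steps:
h = -2 (h = -6 + 4 = -2)
S = 9 (S = ((5*(-1) + 4) - 2)² = ((-5 + 4) - 2)² = (-1 - 2)² = (-3)² = 9)
s(J) = 4 (s(J) = -5 + 9 = 4)
0*8 + 76*s(-10) = 0*8 + 76*4 = 0 + 304 = 304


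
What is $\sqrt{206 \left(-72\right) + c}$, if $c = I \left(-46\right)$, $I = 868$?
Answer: $74 i \sqrt{10} \approx 234.01 i$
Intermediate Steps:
$c = -39928$ ($c = 868 \left(-46\right) = -39928$)
$\sqrt{206 \left(-72\right) + c} = \sqrt{206 \left(-72\right) - 39928} = \sqrt{-14832 - 39928} = \sqrt{-54760} = 74 i \sqrt{10}$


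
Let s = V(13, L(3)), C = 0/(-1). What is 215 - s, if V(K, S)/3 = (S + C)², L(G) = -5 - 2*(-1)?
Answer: 188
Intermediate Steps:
C = 0 (C = 0*(-1) = 0)
L(G) = -3 (L(G) = -5 + 2 = -3)
V(K, S) = 3*S² (V(K, S) = 3*(S + 0)² = 3*S²)
s = 27 (s = 3*(-3)² = 3*9 = 27)
215 - s = 215 - 1*27 = 215 - 27 = 188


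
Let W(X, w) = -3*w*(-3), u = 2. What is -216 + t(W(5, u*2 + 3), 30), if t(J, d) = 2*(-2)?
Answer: -220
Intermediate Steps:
W(X, w) = 9*w
t(J, d) = -4
-216 + t(W(5, u*2 + 3), 30) = -216 - 4 = -220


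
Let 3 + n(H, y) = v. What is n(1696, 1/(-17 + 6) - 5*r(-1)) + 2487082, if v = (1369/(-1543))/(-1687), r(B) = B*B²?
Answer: 6473968608608/2603041 ≈ 2.4871e+6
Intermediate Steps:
r(B) = B³
v = 1369/2603041 (v = (1369*(-1/1543))*(-1/1687) = -1369/1543*(-1/1687) = 1369/2603041 ≈ 0.00052592)
n(H, y) = -7807754/2603041 (n(H, y) = -3 + 1369/2603041 = -7807754/2603041)
n(1696, 1/(-17 + 6) - 5*r(-1)) + 2487082 = -7807754/2603041 + 2487082 = 6473968608608/2603041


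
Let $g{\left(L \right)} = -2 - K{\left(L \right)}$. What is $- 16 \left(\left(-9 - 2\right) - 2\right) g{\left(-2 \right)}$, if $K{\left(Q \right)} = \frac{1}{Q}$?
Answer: $-312$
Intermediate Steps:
$g{\left(L \right)} = -2 - \frac{1}{L}$
$- 16 \left(\left(-9 - 2\right) - 2\right) g{\left(-2 \right)} = - 16 \left(\left(-9 - 2\right) - 2\right) \left(-2 - \frac{1}{-2}\right) = - 16 \left(-11 - 2\right) \left(-2 - - \frac{1}{2}\right) = \left(-16\right) \left(-13\right) \left(-2 + \frac{1}{2}\right) = 208 \left(- \frac{3}{2}\right) = -312$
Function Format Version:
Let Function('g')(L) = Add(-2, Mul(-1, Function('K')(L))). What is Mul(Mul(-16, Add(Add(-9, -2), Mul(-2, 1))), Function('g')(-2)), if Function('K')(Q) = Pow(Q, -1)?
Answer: -312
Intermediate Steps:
Function('g')(L) = Add(-2, Mul(-1, Pow(L, -1)))
Mul(Mul(-16, Add(Add(-9, -2), Mul(-2, 1))), Function('g')(-2)) = Mul(Mul(-16, Add(Add(-9, -2), Mul(-2, 1))), Add(-2, Mul(-1, Pow(-2, -1)))) = Mul(Mul(-16, Add(-11, -2)), Add(-2, Mul(-1, Rational(-1, 2)))) = Mul(Mul(-16, -13), Add(-2, Rational(1, 2))) = Mul(208, Rational(-3, 2)) = -312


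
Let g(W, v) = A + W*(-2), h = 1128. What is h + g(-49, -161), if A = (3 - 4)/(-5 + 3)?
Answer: 2453/2 ≈ 1226.5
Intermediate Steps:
A = ½ (A = -1/(-2) = -1*(-½) = ½ ≈ 0.50000)
g(W, v) = ½ - 2*W (g(W, v) = ½ + W*(-2) = ½ - 2*W)
h + g(-49, -161) = 1128 + (½ - 2*(-49)) = 1128 + (½ + 98) = 1128 + 197/2 = 2453/2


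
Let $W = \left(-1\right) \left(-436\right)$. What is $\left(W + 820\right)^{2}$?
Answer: $1577536$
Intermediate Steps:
$W = 436$
$\left(W + 820\right)^{2} = \left(436 + 820\right)^{2} = 1256^{2} = 1577536$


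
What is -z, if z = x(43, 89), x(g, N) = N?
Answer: -89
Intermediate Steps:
z = 89
-z = -1*89 = -89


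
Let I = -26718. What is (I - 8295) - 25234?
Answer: -60247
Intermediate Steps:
(I - 8295) - 25234 = (-26718 - 8295) - 25234 = -35013 - 25234 = -60247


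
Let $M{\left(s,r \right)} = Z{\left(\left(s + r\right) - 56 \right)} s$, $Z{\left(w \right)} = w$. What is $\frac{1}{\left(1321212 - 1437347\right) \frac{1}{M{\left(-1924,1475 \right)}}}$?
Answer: $- \frac{194324}{23227} \approx -8.3663$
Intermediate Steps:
$M{\left(s,r \right)} = s \left(-56 + r + s\right)$ ($M{\left(s,r \right)} = \left(\left(s + r\right) - 56\right) s = \left(\left(r + s\right) - 56\right) s = \left(-56 + r + s\right) s = s \left(-56 + r + s\right)$)
$\frac{1}{\left(1321212 - 1437347\right) \frac{1}{M{\left(-1924,1475 \right)}}} = \frac{1}{\left(1321212 - 1437347\right) \frac{1}{\left(-1924\right) \left(-56 + 1475 - 1924\right)}} = \frac{1}{\left(-116135\right) \frac{1}{\left(-1924\right) \left(-505\right)}} = \frac{1}{\left(-116135\right) \frac{1}{971620}} = \frac{1}{- \frac{23227}{194324}} = - \frac{194324}{23227}$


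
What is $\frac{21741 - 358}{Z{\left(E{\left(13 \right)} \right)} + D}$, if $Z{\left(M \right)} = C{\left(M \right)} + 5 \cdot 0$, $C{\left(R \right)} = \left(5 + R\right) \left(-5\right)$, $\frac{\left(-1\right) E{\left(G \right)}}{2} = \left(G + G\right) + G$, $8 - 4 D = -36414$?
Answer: $\frac{42766}{18941} \approx 2.2579$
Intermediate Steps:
$D = \frac{18211}{2}$ ($D = 2 - - \frac{18207}{2} = 2 + \frac{18207}{2} = \frac{18211}{2} \approx 9105.5$)
$E{\left(G \right)} = - 6 G$ ($E{\left(G \right)} = - 2 \left(\left(G + G\right) + G\right) = - 2 \left(2 G + G\right) = - 2 \cdot 3 G = - 6 G$)
$C{\left(R \right)} = -25 - 5 R$
$Z{\left(M \right)} = -25 - 5 M$ ($Z{\left(M \right)} = \left(-25 - 5 M\right) + 5 \cdot 0 = \left(-25 - 5 M\right) + 0 = -25 - 5 M$)
$\frac{21741 - 358}{Z{\left(E{\left(13 \right)} \right)} + D} = \frac{21741 - 358}{\left(-25 - 5 \left(\left(-6\right) 13\right)\right) + \frac{18211}{2}} = \frac{21383}{\left(-25 - -390\right) + \frac{18211}{2}} = \frac{21383}{\left(-25 + 390\right) + \frac{18211}{2}} = \frac{21383}{365 + \frac{18211}{2}} = \frac{21383}{\frac{18941}{2}} = 21383 \cdot \frac{2}{18941} = \frac{42766}{18941}$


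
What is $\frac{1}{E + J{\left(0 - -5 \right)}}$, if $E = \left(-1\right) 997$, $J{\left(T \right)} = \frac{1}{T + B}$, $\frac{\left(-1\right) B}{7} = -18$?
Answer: $- \frac{131}{130606} \approx -0.001003$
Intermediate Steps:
$B = 126$ ($B = \left(-7\right) \left(-18\right) = 126$)
$J{\left(T \right)} = \frac{1}{126 + T}$ ($J{\left(T \right)} = \frac{1}{T + 126} = \frac{1}{126 + T}$)
$E = -997$
$\frac{1}{E + J{\left(0 - -5 \right)}} = \frac{1}{-997 + \frac{1}{126 + \left(0 - -5\right)}} = \frac{1}{-997 + \frac{1}{126 + \left(0 + 5\right)}} = \frac{1}{-997 + \frac{1}{126 + 5}} = \frac{1}{-997 + \frac{1}{131}} = \frac{1}{- \frac{130606}{131}} = - \frac{131}{130606}$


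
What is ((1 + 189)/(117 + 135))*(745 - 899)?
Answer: -1045/9 ≈ -116.11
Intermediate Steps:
((1 + 189)/(117 + 135))*(745 - 899) = (190/252)*(-154) = (190*(1/252))*(-154) = (95/126)*(-154) = -1045/9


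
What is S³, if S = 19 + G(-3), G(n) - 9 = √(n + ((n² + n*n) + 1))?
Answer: 32768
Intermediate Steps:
G(n) = 9 + √(1 + n + 2*n²) (G(n) = 9 + √(n + ((n² + n*n) + 1)) = 9 + √(n + ((n² + n²) + 1)) = 9 + √(n + (2*n² + 1)) = 9 + √(n + (1 + 2*n²)) = 9 + √(1 + n + 2*n²))
S = 32 (S = 19 + (9 + √(1 - 3 + 2*(-3)²)) = 19 + (9 + √(1 - 3 + 2*9)) = 19 + (9 + √(1 - 3 + 18)) = 19 + (9 + √16) = 19 + (9 + 4) = 19 + 13 = 32)
S³ = 32³ = 32768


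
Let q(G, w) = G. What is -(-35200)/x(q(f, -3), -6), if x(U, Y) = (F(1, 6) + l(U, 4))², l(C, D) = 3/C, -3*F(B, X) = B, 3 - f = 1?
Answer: 1267200/49 ≈ 25861.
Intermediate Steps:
f = 2 (f = 3 - 1*1 = 3 - 1 = 2)
F(B, X) = -B/3
x(U, Y) = (-⅓ + 3/U)² (x(U, Y) = (-⅓*1 + 3/U)² = (-⅓ + 3/U)²)
-(-35200)/x(q(f, -3), -6) = -(-35200)/((⅑)*(-9 + 2)²/2²) = -(-35200)/((⅑)*(¼)*(-7)²) = -(-35200)/((⅑)*(¼)*49) = -(-35200)/49/36 = -(-35200)*36/49 = -800*(-1584/49) = 1267200/49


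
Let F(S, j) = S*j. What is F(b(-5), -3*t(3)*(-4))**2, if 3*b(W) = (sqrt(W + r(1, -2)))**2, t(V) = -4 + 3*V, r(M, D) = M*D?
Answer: 19600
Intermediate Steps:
r(M, D) = D*M
b(W) = -2/3 + W/3 (b(W) = (sqrt(W - 2*1))**2/3 = (sqrt(W - 2))**2/3 = (sqrt(-2 + W))**2/3 = (-2 + W)/3 = -2/3 + W/3)
F(b(-5), -3*t(3)*(-4))**2 = ((-2/3 + (1/3)*(-5))*(-3*(-4 + 3*3)*(-4)))**2 = ((-2/3 - 5/3)*(-3*(-4 + 9)*(-4)))**2 = (-7*(-3*5)*(-4)/3)**2 = (-(-35)*(-4))**2 = (-7/3*60)**2 = (-140)**2 = 19600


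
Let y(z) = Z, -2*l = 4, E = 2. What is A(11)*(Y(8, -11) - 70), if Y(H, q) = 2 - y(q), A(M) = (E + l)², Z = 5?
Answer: 0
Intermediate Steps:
l = -2 (l = -½*4 = -2)
y(z) = 5
A(M) = 0 (A(M) = (2 - 2)² = 0² = 0)
Y(H, q) = -3 (Y(H, q) = 2 - 1*5 = 2 - 5 = -3)
A(11)*(Y(8, -11) - 70) = 0*(-3 - 70) = 0*(-73) = 0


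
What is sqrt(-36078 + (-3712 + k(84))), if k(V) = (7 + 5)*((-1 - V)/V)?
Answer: I*sqrt(1950305)/7 ≈ 199.5*I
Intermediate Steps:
k(V) = 12*(-1 - V)/V (k(V) = 12*((-1 - V)/V) = 12*(-1 - V)/V)
sqrt(-36078 + (-3712 + k(84))) = sqrt(-36078 + (-3712 + (-12 - 12/84))) = sqrt(-36078 + (-3712 + (-12 - 12*1/84))) = sqrt(-36078 + (-3712 + (-12 - 1/7))) = sqrt(-36078 + (-3712 - 85/7)) = sqrt(-36078 - 26069/7) = sqrt(-278615/7) = I*sqrt(1950305)/7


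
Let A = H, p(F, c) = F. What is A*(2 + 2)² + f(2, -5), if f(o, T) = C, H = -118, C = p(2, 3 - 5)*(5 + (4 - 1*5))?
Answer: -1880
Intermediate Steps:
C = 8 (C = 2*(5 + (4 - 1*5)) = 2*(5 + (4 - 5)) = 2*(5 - 1) = 2*4 = 8)
f(o, T) = 8
A = -118
A*(2 + 2)² + f(2, -5) = -118*(2 + 2)² + 8 = -118*4² + 8 = -118*16 + 8 = -1888 + 8 = -1880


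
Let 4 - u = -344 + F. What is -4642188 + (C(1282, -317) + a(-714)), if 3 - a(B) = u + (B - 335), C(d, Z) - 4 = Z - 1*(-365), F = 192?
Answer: -4641240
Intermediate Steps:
u = 156 (u = 4 - (-344 + 192) = 4 - 1*(-152) = 4 + 152 = 156)
C(d, Z) = 369 + Z (C(d, Z) = 4 + (Z - 1*(-365)) = 4 + (Z + 365) = 4 + (365 + Z) = 369 + Z)
a(B) = 182 - B (a(B) = 3 - (156 + (B - 335)) = 3 - (156 + (-335 + B)) = 3 - (-179 + B) = 3 + (179 - B) = 182 - B)
-4642188 + (C(1282, -317) + a(-714)) = -4642188 + ((369 - 317) + (182 - 1*(-714))) = -4642188 + (52 + (182 + 714)) = -4642188 + (52 + 896) = -4642188 + 948 = -4641240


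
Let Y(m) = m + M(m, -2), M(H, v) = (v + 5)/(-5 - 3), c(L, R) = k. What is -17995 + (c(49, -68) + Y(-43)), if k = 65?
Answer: -143787/8 ≈ -17973.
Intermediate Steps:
c(L, R) = 65
M(H, v) = -5/8 - v/8 (M(H, v) = (5 + v)/(-8) = (5 + v)*(-⅛) = -5/8 - v/8)
Y(m) = -3/8 + m (Y(m) = m + (-5/8 - ⅛*(-2)) = m + (-5/8 + ¼) = m - 3/8 = -3/8 + m)
-17995 + (c(49, -68) + Y(-43)) = -17995 + (65 + (-3/8 - 43)) = -17995 + (65 - 347/8) = -17995 + 173/8 = -143787/8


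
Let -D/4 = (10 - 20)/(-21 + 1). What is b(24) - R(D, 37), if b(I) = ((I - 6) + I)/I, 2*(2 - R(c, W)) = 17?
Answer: 33/4 ≈ 8.2500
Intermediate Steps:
D = -2 (D = -4*(10 - 20)/(-21 + 1) = -(-40)/(-20) = -(-40)*(-1)/20 = -4*½ = -2)
R(c, W) = -13/2 (R(c, W) = 2 - ½*17 = 2 - 17/2 = -13/2)
b(I) = (-6 + 2*I)/I (b(I) = ((-6 + I) + I)/I = (-6 + 2*I)/I)
b(24) - R(D, 37) = (2 - 6/24) - 1*(-13/2) = (2 - 6*1/24) + 13/2 = (2 - ¼) + 13/2 = 7/4 + 13/2 = 33/4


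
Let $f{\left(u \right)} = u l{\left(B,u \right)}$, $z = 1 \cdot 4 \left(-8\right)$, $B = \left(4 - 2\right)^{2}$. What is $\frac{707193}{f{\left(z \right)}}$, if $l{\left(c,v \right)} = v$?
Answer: $\frac{707193}{1024} \approx 690.62$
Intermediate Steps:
$B = 4$ ($B = 2^{2} = 4$)
$z = -32$ ($z = 4 \left(-8\right) = -32$)
$f{\left(u \right)} = u^{2}$ ($f{\left(u \right)} = u u = u^{2}$)
$\frac{707193}{f{\left(z \right)}} = \frac{707193}{\left(-32\right)^{2}} = \frac{707193}{1024}$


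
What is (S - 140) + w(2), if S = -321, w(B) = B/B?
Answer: -460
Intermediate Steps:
w(B) = 1
(S - 140) + w(2) = (-321 - 140) + 1 = -461 + 1 = -460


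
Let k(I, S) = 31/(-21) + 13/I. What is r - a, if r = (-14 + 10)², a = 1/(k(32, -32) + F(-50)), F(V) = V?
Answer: 549776/34319 ≈ 16.020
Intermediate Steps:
k(I, S) = -31/21 + 13/I (k(I, S) = 31*(-1/21) + 13/I = -31/21 + 13/I)
a = -672/34319 (a = 1/((-31/21 + 13/32) - 50) = 1/(-719/672 - 50) = 1/(-34319/672) = -672/34319 ≈ -0.019581)
r = 16 (r = (-4)² = 16)
r - a = 16 - 1*(-672/34319) = 16 + 672/34319 = 549776/34319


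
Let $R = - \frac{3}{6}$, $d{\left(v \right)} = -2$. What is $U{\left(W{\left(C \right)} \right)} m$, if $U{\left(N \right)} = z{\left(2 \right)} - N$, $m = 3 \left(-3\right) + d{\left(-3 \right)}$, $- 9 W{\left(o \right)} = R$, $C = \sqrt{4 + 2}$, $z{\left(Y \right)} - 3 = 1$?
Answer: $- \frac{781}{18} \approx -43.389$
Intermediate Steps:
$z{\left(Y \right)} = 4$ ($z{\left(Y \right)} = 3 + 1 = 4$)
$R = - \frac{1}{2}$ ($R = \left(-3\right) \frac{1}{6} = - \frac{1}{2} \approx -0.5$)
$C = \sqrt{6} \approx 2.4495$
$W{\left(o \right)} = \frac{1}{18}$ ($W{\left(o \right)} = \left(- \frac{1}{9}\right) \left(- \frac{1}{2}\right) = \frac{1}{18}$)
$m = -11$ ($m = 3 \left(-3\right) - 2 = -9 - 2 = -11$)
$U{\left(N \right)} = 4 - N$
$U{\left(W{\left(C \right)} \right)} m = \left(4 - \frac{1}{18}\right) \left(-11\right) = \frac{71}{18} \left(-11\right) = - \frac{781}{18}$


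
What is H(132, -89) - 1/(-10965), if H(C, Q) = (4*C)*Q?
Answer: -515267279/10965 ≈ -46992.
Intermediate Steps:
H(C, Q) = 4*C*Q
H(132, -89) - 1/(-10965) = 4*132*(-89) - 1/(-10965) = -46992 - 1*(-1/10965) = -46992 + 1/10965 = -515267279/10965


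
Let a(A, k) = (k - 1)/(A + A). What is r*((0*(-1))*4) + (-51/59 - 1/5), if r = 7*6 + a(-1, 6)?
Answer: -314/295 ≈ -1.0644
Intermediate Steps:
a(A, k) = (-1 + k)/(2*A) (a(A, k) = (-1 + k)/((2*A)) = (-1 + k)*(1/(2*A)) = (-1 + k)/(2*A))
r = 79/2 (r = 7*6 + (½)*(-1 + 6)/(-1) = 42 + (½)*(-1)*5 = 42 - 5/2 = 79/2 ≈ 39.500)
r*((0*(-1))*4) + (-51/59 - 1/5) = 79*((0*(-1))*4)/2 + (-51/59 - 1/5) = 79*(0*4)/2 + (-51*1/59 - 1*⅕) = (79/2)*0 + (-51/59 - ⅕) = 0 - 314/295 = -314/295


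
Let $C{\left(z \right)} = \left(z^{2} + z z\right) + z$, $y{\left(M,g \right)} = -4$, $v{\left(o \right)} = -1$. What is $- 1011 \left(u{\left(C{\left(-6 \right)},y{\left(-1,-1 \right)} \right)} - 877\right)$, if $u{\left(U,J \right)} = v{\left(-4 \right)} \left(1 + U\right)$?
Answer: $954384$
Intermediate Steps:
$C{\left(z \right)} = z + 2 z^{2}$ ($C{\left(z \right)} = \left(z^{2} + z^{2}\right) + z = 2 z^{2} + z = z + 2 z^{2}$)
$u{\left(U,J \right)} = -1 - U$ ($u{\left(U,J \right)} = - (1 + U) = -1 - U$)
$- 1011 \left(u{\left(C{\left(-6 \right)},y{\left(-1,-1 \right)} \right)} - 877\right) = - 1011 \left(\left(-1 - - 6 \left(1 + 2 \left(-6\right)\right)\right) - 877\right) = - 1011 \left(\left(-1 - - 6 \left(1 - 12\right)\right) - 877\right) = - 1011 \left(\left(-1 - \left(-6\right) \left(-11\right)\right) - 877\right) = - 1011 \left(\left(-1 - 66\right) - 877\right) = - 1011 \left(-67 - 877\right) = \left(-1011\right) \left(-944\right) = 954384$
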